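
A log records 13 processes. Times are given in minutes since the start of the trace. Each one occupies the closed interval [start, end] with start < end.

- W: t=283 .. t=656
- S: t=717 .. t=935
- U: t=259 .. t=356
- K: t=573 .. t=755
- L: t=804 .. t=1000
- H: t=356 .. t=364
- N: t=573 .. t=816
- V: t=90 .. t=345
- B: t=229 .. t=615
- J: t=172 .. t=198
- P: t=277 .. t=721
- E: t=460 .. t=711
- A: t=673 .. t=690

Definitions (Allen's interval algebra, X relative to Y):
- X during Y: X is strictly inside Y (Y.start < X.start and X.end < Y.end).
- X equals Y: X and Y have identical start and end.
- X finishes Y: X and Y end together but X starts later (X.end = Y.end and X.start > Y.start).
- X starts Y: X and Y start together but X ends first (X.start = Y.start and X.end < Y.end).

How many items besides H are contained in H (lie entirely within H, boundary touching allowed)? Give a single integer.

0

Target H = [t=356, t=364].
A [t=673, t=690] → after → no.
B [t=229, t=615] → contains → no.
E [t=460, t=711] → after → no.
J [t=172, t=198] → before → no.
K [t=573, t=755] → after → no.
L [t=804, t=1000] → after → no.
N [t=573, t=816] → after → no.
P [t=277, t=721] → contains → no.
S [t=717, t=935] → after → no.
U [t=259, t=356] → meets → no.
V [t=90, t=345] → before → no.
W [t=283, t=656] → contains → no.
Total: 0.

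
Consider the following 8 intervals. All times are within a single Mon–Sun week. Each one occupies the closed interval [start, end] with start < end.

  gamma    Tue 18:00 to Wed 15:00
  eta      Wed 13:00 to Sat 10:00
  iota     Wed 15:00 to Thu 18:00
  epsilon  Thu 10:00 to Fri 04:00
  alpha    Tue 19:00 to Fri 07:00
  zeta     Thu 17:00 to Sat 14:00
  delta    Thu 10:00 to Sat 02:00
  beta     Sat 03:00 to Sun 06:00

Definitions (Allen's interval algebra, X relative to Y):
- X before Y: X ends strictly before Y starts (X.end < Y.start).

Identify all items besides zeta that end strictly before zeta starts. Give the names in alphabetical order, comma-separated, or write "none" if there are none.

gamma

Target zeta = [Thu 17:00, Sat 14:00].
alpha [Tue 19:00, Fri 07:00] → overlaps → no.
beta [Sat 03:00, Sun 06:00] → overlapped-by → no.
delta [Thu 10:00, Sat 02:00] → overlaps → no.
epsilon [Thu 10:00, Fri 04:00] → overlaps → no.
eta [Wed 13:00, Sat 10:00] → overlaps → no.
gamma [Tue 18:00, Wed 15:00] → before → yes.
iota [Wed 15:00, Thu 18:00] → overlaps → no.
Result: gamma.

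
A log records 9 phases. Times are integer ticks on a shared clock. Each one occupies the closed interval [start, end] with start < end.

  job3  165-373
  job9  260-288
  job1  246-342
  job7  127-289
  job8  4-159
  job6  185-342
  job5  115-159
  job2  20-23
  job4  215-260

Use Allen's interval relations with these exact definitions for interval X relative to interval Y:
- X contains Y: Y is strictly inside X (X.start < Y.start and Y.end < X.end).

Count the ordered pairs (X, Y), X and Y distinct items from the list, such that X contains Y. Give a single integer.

Checking all 72 ordered pairs for relation 'contains'; matching pairs in alphabetical order:
(job1, job9): job1 contains job9 ✓
(job3, job1): job3 contains job1 ✓
(job3, job4): job3 contains job4 ✓
(job3, job6): job3 contains job6 ✓
(job3, job9): job3 contains job9 ✓
(job6, job4): job6 contains job4 ✓
(job6, job9): job6 contains job9 ✓
(job7, job4): job7 contains job4 ✓
(job7, job9): job7 contains job9 ✓
(job8, job2): job8 contains job2 ✓
Count: 10.

10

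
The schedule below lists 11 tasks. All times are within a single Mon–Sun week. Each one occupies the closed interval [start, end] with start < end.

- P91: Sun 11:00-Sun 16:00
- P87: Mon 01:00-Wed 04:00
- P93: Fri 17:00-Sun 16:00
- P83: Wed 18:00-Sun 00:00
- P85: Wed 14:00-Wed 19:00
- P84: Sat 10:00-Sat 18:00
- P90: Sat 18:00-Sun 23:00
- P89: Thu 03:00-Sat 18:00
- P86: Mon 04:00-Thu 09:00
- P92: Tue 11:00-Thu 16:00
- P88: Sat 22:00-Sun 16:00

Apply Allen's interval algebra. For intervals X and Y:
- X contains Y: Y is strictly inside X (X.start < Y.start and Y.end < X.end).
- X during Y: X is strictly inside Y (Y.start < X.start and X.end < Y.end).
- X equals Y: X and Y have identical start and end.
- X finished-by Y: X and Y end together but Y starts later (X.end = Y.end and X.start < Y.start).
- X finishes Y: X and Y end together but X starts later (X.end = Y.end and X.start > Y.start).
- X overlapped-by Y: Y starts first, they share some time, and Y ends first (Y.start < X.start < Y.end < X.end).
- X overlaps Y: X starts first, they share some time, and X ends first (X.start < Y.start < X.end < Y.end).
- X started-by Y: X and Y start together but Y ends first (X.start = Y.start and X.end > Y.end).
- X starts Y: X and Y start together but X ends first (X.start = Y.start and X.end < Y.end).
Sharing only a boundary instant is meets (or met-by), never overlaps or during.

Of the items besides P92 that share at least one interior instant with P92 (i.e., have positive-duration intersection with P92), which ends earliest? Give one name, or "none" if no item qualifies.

Target P92 = [Tue 11:00, Thu 16:00].
P83 [Wed 18:00, Sun 00:00] → overlapped-by → candidate.
P84 [Sat 10:00, Sat 18:00] → after → excluded.
P85 [Wed 14:00, Wed 19:00] → during → candidate.
P86 [Mon 04:00, Thu 09:00] → overlaps → candidate.
P87 [Mon 01:00, Wed 04:00] → overlaps → candidate.
P88 [Sat 22:00, Sun 16:00] → after → excluded.
P89 [Thu 03:00, Sat 18:00] → overlapped-by → candidate.
P90 [Sat 18:00, Sun 23:00] → after → excluded.
P91 [Sun 11:00, Sun 16:00] → after → excluded.
P93 [Fri 17:00, Sun 16:00] → after → excluded.
Among candidates, earliest end is Wed 04:00 → P87.

P87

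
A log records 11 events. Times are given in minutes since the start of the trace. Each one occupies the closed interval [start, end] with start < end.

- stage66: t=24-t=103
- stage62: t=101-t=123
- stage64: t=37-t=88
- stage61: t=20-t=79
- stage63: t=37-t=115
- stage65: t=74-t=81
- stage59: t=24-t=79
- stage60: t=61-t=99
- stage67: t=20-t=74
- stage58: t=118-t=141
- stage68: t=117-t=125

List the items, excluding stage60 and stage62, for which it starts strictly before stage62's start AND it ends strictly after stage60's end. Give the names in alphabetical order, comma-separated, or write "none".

Conditions: its start is strictly before stage62's start (X.start < t=101) AND its end is strictly after stage60's end (X.end > t=99).
stage58: start t=118 < t=101? ✗; end t=141 > t=99? ✓ → no.
stage59: start t=24 < t=101? ✓; end t=79 > t=99? ✗ → no.
stage61: start t=20 < t=101? ✓; end t=79 > t=99? ✗ → no.
stage63: start t=37 < t=101? ✓; end t=115 > t=99? ✓ → yes.
stage64: start t=37 < t=101? ✓; end t=88 > t=99? ✗ → no.
stage65: start t=74 < t=101? ✓; end t=81 > t=99? ✗ → no.
stage66: start t=24 < t=101? ✓; end t=103 > t=99? ✓ → yes.
stage67: start t=20 < t=101? ✓; end t=74 > t=99? ✗ → no.
stage68: start t=117 < t=101? ✗; end t=125 > t=99? ✓ → no.
Result: stage63, stage66.

stage63, stage66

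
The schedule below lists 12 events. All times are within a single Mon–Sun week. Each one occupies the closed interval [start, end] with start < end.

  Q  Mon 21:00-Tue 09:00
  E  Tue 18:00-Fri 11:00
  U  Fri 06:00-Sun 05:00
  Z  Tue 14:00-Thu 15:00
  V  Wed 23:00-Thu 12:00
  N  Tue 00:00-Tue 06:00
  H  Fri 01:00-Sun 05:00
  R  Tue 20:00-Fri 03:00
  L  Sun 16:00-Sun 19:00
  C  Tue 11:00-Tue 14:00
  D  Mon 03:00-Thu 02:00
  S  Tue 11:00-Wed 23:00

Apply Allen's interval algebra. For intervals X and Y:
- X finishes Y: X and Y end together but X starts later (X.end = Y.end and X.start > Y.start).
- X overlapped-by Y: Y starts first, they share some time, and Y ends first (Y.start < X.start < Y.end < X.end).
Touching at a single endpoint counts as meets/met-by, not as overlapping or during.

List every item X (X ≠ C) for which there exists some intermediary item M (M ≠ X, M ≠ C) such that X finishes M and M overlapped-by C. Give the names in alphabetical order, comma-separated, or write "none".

none

Target C = [Tue 11:00, Tue 14:00].
Intermediaries M with M overlapped-by C: none.
Union: none.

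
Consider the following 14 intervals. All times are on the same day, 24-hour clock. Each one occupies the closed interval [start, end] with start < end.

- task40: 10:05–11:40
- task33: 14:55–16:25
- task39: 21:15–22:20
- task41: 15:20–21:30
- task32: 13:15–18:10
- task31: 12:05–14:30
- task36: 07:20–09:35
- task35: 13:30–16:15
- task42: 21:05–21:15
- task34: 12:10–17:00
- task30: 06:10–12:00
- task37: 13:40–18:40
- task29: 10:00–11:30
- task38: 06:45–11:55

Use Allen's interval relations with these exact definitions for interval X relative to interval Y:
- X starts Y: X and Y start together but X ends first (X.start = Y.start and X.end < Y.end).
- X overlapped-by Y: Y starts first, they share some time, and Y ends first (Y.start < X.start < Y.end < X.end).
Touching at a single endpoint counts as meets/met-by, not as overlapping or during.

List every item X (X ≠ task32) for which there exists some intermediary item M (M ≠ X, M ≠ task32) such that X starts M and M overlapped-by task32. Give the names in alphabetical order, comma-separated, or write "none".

Target task32 = [13:15, 18:10].
Intermediaries M with M overlapped-by task32: task37, task41.
Via task37 — items with X starts task37: none.
Via task41 — items with X starts task41: none.
Union: none.

none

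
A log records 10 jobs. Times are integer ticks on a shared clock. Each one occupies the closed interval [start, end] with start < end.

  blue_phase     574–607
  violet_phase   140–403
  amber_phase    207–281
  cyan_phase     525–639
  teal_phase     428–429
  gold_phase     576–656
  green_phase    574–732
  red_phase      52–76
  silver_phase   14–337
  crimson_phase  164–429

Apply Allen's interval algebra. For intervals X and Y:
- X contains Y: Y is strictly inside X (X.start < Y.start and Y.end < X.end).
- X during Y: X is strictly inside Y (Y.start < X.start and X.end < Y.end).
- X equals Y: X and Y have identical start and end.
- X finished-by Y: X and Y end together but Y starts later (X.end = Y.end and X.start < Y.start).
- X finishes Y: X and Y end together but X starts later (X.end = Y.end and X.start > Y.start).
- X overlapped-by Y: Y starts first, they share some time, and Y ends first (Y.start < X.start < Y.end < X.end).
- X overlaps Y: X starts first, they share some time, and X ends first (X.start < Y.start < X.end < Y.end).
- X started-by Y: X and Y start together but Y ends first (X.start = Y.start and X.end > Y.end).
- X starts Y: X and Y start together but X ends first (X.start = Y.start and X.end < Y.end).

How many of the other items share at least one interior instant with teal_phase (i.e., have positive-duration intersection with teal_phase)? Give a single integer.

1

Target teal_phase = [428, 429].
amber_phase [207, 281] → before → no.
blue_phase [574, 607] → after → no.
crimson_phase [164, 429] → finished-by → counts.
cyan_phase [525, 639] → after → no.
gold_phase [576, 656] → after → no.
green_phase [574, 732] → after → no.
red_phase [52, 76] → before → no.
silver_phase [14, 337] → before → no.
violet_phase [140, 403] → before → no.
Total: 1.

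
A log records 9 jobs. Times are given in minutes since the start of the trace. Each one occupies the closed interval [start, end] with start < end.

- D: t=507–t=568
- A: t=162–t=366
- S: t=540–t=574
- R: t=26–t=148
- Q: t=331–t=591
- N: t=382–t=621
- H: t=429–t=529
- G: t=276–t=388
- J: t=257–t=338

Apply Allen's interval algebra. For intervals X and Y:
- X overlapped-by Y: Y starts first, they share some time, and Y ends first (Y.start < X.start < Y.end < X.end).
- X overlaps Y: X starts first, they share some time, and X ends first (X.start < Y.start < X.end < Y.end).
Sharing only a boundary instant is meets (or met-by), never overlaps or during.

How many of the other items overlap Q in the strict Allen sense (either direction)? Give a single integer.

4

Target Q = [t=331, t=591].
A [t=162, t=366] → overlaps → counts.
D [t=507, t=568] → during → no.
G [t=276, t=388] → overlaps → counts.
H [t=429, t=529] → during → no.
J [t=257, t=338] → overlaps → counts.
N [t=382, t=621] → overlapped-by → counts.
R [t=26, t=148] → before → no.
S [t=540, t=574] → during → no.
Total: 4.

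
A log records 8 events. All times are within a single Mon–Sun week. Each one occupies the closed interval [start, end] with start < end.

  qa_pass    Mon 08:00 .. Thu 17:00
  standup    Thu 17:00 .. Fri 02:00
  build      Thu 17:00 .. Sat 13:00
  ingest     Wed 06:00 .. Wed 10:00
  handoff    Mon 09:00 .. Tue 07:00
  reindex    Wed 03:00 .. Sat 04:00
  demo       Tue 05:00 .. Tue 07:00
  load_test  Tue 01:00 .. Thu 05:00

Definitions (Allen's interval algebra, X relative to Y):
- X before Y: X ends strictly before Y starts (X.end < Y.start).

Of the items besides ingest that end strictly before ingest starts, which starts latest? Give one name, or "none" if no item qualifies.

demo

Target ingest = [Wed 06:00, Wed 10:00].
build [Thu 17:00, Sat 13:00] → after → excluded.
demo [Tue 05:00, Tue 07:00] → before → candidate.
handoff [Mon 09:00, Tue 07:00] → before → candidate.
load_test [Tue 01:00, Thu 05:00] → contains → excluded.
qa_pass [Mon 08:00, Thu 17:00] → contains → excluded.
reindex [Wed 03:00, Sat 04:00] → contains → excluded.
standup [Thu 17:00, Fri 02:00] → after → excluded.
Among candidates, latest start is Tue 05:00 → demo.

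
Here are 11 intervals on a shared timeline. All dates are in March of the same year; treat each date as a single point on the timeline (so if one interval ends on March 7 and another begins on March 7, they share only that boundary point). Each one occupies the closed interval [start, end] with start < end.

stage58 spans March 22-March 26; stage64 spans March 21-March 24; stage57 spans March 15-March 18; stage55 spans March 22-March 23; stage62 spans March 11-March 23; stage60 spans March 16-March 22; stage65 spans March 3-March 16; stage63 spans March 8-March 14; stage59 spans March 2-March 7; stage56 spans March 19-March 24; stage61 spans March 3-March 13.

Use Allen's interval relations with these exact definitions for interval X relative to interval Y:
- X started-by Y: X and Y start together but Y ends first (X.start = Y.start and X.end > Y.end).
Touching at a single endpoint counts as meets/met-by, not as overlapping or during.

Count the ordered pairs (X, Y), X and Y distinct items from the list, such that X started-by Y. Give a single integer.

2

Checking all 110 ordered pairs for relation 'started-by'; matching pairs in alphabetical order:
(stage58, stage55): stage58 started-by stage55 ✓
(stage65, stage61): stage65 started-by stage61 ✓
Count: 2.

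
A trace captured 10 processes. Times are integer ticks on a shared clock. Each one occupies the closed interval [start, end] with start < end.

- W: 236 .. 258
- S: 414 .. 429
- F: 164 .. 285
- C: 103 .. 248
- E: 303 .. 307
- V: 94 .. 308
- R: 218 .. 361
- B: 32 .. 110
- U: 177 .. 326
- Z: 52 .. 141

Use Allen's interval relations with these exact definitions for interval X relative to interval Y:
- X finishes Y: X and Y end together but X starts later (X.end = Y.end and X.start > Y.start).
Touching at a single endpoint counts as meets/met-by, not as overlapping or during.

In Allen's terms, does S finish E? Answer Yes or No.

S = [414, 429], E = [303, 307].
Actual relation of S to E: after.
Asked whether 'finishes' holds → No.

No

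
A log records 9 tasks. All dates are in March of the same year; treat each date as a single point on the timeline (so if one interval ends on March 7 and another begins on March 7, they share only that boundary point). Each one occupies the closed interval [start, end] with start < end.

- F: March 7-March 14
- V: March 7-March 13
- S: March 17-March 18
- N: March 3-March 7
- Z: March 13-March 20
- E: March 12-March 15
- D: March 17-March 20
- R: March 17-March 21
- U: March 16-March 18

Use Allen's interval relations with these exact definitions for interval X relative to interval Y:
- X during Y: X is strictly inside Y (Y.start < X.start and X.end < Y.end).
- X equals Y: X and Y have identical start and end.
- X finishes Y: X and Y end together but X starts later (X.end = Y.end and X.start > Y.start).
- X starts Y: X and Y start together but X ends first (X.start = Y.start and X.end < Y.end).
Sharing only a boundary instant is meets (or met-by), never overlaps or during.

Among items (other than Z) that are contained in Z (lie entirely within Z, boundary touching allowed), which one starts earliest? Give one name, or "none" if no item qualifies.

U

Target Z = [March 13, March 20].
D [March 17, March 20] → finishes → candidate.
E [March 12, March 15] → overlaps → excluded.
F [March 7, March 14] → overlaps → excluded.
N [March 3, March 7] → before → excluded.
R [March 17, March 21] → overlapped-by → excluded.
S [March 17, March 18] → during → candidate.
U [March 16, March 18] → during → candidate.
V [March 7, March 13] → meets → excluded.
Among candidates, earliest start is March 16 → U.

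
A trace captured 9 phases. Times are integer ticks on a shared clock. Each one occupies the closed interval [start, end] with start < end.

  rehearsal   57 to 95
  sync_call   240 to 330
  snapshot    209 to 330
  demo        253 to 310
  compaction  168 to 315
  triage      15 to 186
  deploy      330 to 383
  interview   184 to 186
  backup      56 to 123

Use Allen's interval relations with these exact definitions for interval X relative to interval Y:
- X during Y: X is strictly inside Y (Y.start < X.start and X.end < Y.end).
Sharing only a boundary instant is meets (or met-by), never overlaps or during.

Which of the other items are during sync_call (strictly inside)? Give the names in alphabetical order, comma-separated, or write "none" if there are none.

demo

Target sync_call = [240, 330].
backup [56, 123] → before → no.
compaction [168, 315] → overlaps → no.
demo [253, 310] → during → yes.
deploy [330, 383] → met-by → no.
interview [184, 186] → before → no.
rehearsal [57, 95] → before → no.
snapshot [209, 330] → finished-by → no.
triage [15, 186] → before → no.
Result: demo.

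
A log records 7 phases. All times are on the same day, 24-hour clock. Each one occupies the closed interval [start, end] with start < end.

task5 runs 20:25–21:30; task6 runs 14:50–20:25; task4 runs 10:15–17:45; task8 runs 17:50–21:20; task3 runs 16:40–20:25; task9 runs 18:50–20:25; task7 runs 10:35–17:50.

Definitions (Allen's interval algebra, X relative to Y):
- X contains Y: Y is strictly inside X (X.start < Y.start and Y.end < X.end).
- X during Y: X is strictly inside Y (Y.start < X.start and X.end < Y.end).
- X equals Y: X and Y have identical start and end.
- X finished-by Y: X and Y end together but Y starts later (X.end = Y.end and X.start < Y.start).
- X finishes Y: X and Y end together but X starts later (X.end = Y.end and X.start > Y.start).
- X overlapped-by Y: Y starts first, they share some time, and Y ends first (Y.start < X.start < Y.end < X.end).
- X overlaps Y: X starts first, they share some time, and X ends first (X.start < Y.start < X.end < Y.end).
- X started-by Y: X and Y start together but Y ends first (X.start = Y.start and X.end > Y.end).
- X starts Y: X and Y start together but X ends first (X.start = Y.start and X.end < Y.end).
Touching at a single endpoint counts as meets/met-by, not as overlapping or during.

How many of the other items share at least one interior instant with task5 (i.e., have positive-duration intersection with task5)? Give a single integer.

Target task5 = [20:25, 21:30].
task3 [16:40, 20:25] → meets → no.
task4 [10:15, 17:45] → before → no.
task6 [14:50, 20:25] → meets → no.
task7 [10:35, 17:50] → before → no.
task8 [17:50, 21:20] → overlaps → counts.
task9 [18:50, 20:25] → meets → no.
Total: 1.

1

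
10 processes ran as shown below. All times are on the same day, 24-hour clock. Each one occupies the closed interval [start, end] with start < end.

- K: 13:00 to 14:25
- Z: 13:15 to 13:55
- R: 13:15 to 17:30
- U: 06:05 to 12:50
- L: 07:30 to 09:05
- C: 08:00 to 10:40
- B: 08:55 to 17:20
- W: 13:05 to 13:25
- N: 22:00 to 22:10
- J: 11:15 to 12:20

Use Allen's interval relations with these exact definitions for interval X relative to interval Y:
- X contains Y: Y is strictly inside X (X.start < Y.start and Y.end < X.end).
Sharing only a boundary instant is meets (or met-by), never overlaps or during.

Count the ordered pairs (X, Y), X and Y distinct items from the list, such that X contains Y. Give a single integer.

Checking all 90 ordered pairs for relation 'contains'; matching pairs in alphabetical order:
(B, J): B contains J ✓
(B, K): B contains K ✓
(B, W): B contains W ✓
(B, Z): B contains Z ✓
(K, W): K contains W ✓
(K, Z): K contains Z ✓
(U, C): U contains C ✓
(U, J): U contains J ✓
(U, L): U contains L ✓
Count: 9.

9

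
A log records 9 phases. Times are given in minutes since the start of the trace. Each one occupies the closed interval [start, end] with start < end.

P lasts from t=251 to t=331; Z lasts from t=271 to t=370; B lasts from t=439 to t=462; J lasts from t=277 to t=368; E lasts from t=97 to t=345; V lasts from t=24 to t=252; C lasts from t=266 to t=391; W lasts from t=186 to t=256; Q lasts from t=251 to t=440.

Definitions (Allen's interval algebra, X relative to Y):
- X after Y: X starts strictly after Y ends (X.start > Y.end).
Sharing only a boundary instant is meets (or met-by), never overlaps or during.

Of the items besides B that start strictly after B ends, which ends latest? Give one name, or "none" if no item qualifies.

none

Target B = [t=439, t=462].
C [t=266, t=391] → before → excluded.
E [t=97, t=345] → before → excluded.
J [t=277, t=368] → before → excluded.
P [t=251, t=331] → before → excluded.
Q [t=251, t=440] → overlaps → excluded.
V [t=24, t=252] → before → excluded.
W [t=186, t=256] → before → excluded.
Z [t=271, t=370] → before → excluded.
No candidates → none.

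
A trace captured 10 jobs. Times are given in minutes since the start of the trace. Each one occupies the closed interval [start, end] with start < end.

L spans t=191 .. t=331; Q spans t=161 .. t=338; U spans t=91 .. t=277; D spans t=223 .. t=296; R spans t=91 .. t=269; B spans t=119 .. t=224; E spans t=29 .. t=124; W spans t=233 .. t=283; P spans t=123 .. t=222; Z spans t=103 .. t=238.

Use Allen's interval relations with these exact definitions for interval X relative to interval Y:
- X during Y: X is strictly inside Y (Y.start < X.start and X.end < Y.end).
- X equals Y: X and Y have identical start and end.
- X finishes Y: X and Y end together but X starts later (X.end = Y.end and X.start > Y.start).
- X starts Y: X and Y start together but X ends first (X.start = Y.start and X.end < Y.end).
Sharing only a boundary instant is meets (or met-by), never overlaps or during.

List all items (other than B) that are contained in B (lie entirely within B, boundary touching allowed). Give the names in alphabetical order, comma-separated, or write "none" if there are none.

Target B = [t=119, t=224].
D [t=223, t=296] → overlapped-by → no.
E [t=29, t=124] → overlaps → no.
L [t=191, t=331] → overlapped-by → no.
P [t=123, t=222] → during → yes.
Q [t=161, t=338] → overlapped-by → no.
R [t=91, t=269] → contains → no.
U [t=91, t=277] → contains → no.
W [t=233, t=283] → after → no.
Z [t=103, t=238] → contains → no.
Result: P.

P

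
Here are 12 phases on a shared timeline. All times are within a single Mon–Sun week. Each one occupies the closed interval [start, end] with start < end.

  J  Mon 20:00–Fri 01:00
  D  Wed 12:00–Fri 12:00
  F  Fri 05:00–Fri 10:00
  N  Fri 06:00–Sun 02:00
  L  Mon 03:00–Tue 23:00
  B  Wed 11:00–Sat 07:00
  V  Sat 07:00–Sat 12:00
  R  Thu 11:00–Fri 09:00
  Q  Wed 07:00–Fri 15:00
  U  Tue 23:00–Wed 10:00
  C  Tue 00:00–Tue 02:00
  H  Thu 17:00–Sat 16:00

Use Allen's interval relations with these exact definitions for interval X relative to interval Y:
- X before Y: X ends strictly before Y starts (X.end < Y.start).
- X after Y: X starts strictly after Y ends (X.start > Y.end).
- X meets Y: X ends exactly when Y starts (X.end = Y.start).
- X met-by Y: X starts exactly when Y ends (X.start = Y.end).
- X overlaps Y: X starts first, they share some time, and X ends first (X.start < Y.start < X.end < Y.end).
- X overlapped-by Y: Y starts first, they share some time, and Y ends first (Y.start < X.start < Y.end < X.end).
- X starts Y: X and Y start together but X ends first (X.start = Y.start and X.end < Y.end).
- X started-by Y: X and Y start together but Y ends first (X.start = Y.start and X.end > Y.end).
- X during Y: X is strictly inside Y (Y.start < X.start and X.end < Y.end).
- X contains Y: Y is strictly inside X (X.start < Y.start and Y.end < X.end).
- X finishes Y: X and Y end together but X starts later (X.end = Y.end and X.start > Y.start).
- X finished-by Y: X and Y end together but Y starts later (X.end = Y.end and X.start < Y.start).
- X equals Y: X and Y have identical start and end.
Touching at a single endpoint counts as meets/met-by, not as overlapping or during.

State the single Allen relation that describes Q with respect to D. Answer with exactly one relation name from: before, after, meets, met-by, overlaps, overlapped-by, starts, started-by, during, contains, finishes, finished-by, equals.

Q = [Wed 07:00, Fri 15:00]; D = [Wed 12:00, Fri 12:00].
Compare endpoints: Q.start < D.start, Q.start < D.end, Q.end > D.start, Q.end > D.end.
That pattern is 'contains'.

contains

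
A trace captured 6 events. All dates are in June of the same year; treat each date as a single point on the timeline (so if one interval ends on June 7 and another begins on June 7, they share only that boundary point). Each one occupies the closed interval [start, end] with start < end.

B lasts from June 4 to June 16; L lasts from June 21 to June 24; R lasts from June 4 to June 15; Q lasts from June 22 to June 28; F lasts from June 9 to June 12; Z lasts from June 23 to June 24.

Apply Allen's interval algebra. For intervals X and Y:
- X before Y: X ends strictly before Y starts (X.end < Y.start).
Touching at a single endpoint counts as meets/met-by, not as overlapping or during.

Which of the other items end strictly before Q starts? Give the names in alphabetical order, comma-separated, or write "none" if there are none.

B, F, R

Target Q = [June 22, June 28].
B [June 4, June 16] → before → yes.
F [June 9, June 12] → before → yes.
L [June 21, June 24] → overlaps → no.
R [June 4, June 15] → before → yes.
Z [June 23, June 24] → during → no.
Result: B, F, R.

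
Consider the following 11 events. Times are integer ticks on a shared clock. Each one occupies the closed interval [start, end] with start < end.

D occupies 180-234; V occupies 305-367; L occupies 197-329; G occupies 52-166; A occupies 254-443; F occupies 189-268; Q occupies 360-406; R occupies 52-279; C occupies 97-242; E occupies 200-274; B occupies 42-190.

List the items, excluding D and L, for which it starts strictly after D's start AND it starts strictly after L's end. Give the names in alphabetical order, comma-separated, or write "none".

Q

Conditions: its start is strictly after D's start (X.start > 180) AND its start is strictly after L's end (X.start > 329).
A: start 254 > 180? ✓; start 254 > 329? ✗ → no.
B: start 42 > 180? ✗; start 42 > 329? ✗ → no.
C: start 97 > 180? ✗; start 97 > 329? ✗ → no.
E: start 200 > 180? ✓; start 200 > 329? ✗ → no.
F: start 189 > 180? ✓; start 189 > 329? ✗ → no.
G: start 52 > 180? ✗; start 52 > 329? ✗ → no.
Q: start 360 > 180? ✓; start 360 > 329? ✓ → yes.
R: start 52 > 180? ✗; start 52 > 329? ✗ → no.
V: start 305 > 180? ✓; start 305 > 329? ✗ → no.
Result: Q.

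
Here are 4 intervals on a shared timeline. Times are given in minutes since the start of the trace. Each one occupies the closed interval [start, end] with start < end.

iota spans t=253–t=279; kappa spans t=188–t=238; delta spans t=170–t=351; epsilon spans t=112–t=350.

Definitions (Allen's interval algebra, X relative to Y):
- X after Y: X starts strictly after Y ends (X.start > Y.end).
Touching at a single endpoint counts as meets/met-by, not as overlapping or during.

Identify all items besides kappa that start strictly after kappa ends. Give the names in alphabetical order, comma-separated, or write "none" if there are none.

Target kappa = [t=188, t=238].
delta [t=170, t=351] → contains → no.
epsilon [t=112, t=350] → contains → no.
iota [t=253, t=279] → after → yes.
Result: iota.

iota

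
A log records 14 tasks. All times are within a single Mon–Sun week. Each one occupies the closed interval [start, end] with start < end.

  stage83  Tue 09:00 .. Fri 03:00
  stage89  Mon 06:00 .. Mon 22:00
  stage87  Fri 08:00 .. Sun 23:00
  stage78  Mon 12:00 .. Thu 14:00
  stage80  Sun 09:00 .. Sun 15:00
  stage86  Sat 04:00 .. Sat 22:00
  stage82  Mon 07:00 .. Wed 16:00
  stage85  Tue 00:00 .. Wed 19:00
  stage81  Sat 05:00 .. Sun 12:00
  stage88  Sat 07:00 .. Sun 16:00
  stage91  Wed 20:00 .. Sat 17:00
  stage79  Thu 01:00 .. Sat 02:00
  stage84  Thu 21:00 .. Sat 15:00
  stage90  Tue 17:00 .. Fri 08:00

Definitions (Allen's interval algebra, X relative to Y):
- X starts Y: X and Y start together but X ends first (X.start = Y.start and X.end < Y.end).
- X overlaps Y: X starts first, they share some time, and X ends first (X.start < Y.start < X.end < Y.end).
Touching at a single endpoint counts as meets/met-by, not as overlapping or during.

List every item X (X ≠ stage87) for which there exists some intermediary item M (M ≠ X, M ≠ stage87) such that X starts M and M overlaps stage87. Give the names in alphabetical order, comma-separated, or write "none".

Target stage87 = [Fri 08:00, Sun 23:00].
Intermediaries M with M overlaps stage87: stage79, stage84, stage91.
Via stage79 — items with X starts stage79: none.
Via stage84 — items with X starts stage84: none.
Via stage91 — items with X starts stage91: none.
Union: none.

none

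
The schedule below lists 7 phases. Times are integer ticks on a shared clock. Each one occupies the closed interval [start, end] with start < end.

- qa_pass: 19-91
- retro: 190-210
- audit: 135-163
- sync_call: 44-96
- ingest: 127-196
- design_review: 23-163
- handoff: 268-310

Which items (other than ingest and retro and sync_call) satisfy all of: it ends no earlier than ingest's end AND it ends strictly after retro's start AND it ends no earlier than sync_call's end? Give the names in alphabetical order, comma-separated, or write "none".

handoff

Conditions: its end is no earlier than ingest's end (X.end >= 196) AND its end is strictly after retro's start (X.end > 190) AND its end is no earlier than sync_call's end (X.end >= 96).
audit: end 163 >= 196? ✗; end 163 > 190? ✗; end 163 >= 96? ✓ → no.
design_review: end 163 >= 196? ✗; end 163 > 190? ✗; end 163 >= 96? ✓ → no.
handoff: end 310 >= 196? ✓; end 310 > 190? ✓; end 310 >= 96? ✓ → yes.
qa_pass: end 91 >= 196? ✗; end 91 > 190? ✗; end 91 >= 96? ✗ → no.
Result: handoff.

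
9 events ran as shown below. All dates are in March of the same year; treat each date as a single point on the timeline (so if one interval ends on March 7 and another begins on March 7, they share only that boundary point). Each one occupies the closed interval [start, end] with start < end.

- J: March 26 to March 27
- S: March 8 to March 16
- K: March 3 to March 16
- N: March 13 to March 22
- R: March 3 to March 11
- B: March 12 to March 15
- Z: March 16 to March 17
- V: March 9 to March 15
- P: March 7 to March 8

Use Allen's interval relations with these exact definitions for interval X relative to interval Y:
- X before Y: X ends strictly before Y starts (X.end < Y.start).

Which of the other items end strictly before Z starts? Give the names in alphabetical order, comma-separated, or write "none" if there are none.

B, P, R, V

Target Z = [March 16, March 17].
B [March 12, March 15] → before → yes.
J [March 26, March 27] → after → no.
K [March 3, March 16] → meets → no.
N [March 13, March 22] → contains → no.
P [March 7, March 8] → before → yes.
R [March 3, March 11] → before → yes.
S [March 8, March 16] → meets → no.
V [March 9, March 15] → before → yes.
Result: B, P, R, V.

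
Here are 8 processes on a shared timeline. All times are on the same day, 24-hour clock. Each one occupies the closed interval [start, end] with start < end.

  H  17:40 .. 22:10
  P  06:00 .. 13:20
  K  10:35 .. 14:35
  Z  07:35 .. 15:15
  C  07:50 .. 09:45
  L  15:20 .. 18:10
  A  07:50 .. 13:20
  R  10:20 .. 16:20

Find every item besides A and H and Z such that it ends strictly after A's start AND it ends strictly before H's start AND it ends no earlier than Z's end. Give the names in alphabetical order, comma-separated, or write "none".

R

Conditions: its end is strictly after A's start (X.end > 07:50) AND its end is strictly before H's start (X.end < 17:40) AND its end is no earlier than Z's end (X.end >= 15:15).
C: end 09:45 > 07:50? ✓; end 09:45 < 17:40? ✓; end 09:45 >= 15:15? ✗ → no.
K: end 14:35 > 07:50? ✓; end 14:35 < 17:40? ✓; end 14:35 >= 15:15? ✗ → no.
L: end 18:10 > 07:50? ✓; end 18:10 < 17:40? ✗; end 18:10 >= 15:15? ✓ → no.
P: end 13:20 > 07:50? ✓; end 13:20 < 17:40? ✓; end 13:20 >= 15:15? ✗ → no.
R: end 16:20 > 07:50? ✓; end 16:20 < 17:40? ✓; end 16:20 >= 15:15? ✓ → yes.
Result: R.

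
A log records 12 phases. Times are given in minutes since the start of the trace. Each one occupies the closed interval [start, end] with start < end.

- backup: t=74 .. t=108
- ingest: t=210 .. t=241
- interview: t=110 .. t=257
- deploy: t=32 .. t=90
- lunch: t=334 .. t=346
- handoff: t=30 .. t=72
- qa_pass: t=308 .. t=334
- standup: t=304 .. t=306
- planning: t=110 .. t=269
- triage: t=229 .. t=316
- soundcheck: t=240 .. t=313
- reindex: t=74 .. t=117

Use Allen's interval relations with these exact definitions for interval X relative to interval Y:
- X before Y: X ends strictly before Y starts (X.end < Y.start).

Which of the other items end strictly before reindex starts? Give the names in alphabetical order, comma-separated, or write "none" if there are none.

handoff

Target reindex = [t=74, t=117].
backup [t=74, t=108] → starts → no.
deploy [t=32, t=90] → overlaps → no.
handoff [t=30, t=72] → before → yes.
ingest [t=210, t=241] → after → no.
interview [t=110, t=257] → overlapped-by → no.
lunch [t=334, t=346] → after → no.
planning [t=110, t=269] → overlapped-by → no.
qa_pass [t=308, t=334] → after → no.
soundcheck [t=240, t=313] → after → no.
standup [t=304, t=306] → after → no.
triage [t=229, t=316] → after → no.
Result: handoff.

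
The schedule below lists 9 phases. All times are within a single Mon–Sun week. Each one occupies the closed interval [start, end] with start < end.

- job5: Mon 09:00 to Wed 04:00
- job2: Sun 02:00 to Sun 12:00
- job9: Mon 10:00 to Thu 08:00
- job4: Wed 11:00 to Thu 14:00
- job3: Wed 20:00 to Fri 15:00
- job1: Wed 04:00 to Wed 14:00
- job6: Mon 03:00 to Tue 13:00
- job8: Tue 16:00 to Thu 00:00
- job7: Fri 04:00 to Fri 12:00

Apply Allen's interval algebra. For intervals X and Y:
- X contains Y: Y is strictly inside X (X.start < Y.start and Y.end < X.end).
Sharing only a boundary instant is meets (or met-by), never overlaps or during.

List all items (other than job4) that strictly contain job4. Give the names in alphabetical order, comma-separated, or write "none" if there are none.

Target job4 = [Wed 11:00, Thu 14:00].
job1 [Wed 04:00, Wed 14:00] → overlaps → no.
job2 [Sun 02:00, Sun 12:00] → after → no.
job3 [Wed 20:00, Fri 15:00] → overlapped-by → no.
job5 [Mon 09:00, Wed 04:00] → before → no.
job6 [Mon 03:00, Tue 13:00] → before → no.
job7 [Fri 04:00, Fri 12:00] → after → no.
job8 [Tue 16:00, Thu 00:00] → overlaps → no.
job9 [Mon 10:00, Thu 08:00] → overlaps → no.
Result: none.

none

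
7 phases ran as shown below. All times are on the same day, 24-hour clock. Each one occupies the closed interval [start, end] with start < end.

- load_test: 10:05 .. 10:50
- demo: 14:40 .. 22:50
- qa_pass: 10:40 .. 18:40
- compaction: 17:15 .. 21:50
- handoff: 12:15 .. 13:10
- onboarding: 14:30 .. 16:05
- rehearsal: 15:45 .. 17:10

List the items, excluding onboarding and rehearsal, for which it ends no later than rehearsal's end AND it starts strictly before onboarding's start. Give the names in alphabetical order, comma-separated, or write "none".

handoff, load_test

Conditions: its end is no later than rehearsal's end (X.end <= 17:10) AND its start is strictly before onboarding's start (X.start < 14:30).
compaction: end 21:50 <= 17:10? ✗; start 17:15 < 14:30? ✗ → no.
demo: end 22:50 <= 17:10? ✗; start 14:40 < 14:30? ✗ → no.
handoff: end 13:10 <= 17:10? ✓; start 12:15 < 14:30? ✓ → yes.
load_test: end 10:50 <= 17:10? ✓; start 10:05 < 14:30? ✓ → yes.
qa_pass: end 18:40 <= 17:10? ✗; start 10:40 < 14:30? ✓ → no.
Result: handoff, load_test.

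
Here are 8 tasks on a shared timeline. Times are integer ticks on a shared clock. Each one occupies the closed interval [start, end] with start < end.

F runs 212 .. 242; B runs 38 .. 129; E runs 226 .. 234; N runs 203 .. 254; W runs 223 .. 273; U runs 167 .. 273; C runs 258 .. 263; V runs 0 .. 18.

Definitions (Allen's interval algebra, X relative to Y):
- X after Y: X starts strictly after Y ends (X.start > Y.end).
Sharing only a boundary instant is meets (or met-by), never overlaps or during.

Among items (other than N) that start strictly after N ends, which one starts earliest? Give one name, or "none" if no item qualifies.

Target N = [203, 254].
B [38, 129] → before → excluded.
C [258, 263] → after → candidate.
E [226, 234] → during → excluded.
F [212, 242] → during → excluded.
U [167, 273] → contains → excluded.
V [0, 18] → before → excluded.
W [223, 273] → overlapped-by → excluded.
Among candidates, earliest start is 258 → C.

C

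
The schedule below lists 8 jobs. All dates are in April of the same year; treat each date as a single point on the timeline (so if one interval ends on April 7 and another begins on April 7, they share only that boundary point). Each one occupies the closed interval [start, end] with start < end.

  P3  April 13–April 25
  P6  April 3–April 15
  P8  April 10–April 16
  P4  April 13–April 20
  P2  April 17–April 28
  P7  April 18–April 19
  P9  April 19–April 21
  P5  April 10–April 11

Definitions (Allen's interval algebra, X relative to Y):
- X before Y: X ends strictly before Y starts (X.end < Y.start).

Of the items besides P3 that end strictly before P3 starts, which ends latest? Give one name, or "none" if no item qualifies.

P5

Target P3 = [April 13, April 25].
P2 [April 17, April 28] → overlapped-by → excluded.
P4 [April 13, April 20] → starts → excluded.
P5 [April 10, April 11] → before → candidate.
P6 [April 3, April 15] → overlaps → excluded.
P7 [April 18, April 19] → during → excluded.
P8 [April 10, April 16] → overlaps → excluded.
P9 [April 19, April 21] → during → excluded.
Among candidates, latest end is April 11 → P5.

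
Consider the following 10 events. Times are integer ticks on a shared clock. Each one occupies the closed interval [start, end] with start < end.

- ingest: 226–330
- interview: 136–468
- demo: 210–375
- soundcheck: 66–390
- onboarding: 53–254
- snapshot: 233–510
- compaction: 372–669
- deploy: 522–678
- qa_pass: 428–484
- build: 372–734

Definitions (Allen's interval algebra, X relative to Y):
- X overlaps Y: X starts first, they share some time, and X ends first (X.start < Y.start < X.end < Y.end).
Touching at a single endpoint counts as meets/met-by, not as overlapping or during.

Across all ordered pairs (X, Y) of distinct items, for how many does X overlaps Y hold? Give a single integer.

20

Checking all 90 ordered pairs for relation 'overlaps'; matching pairs in alphabetical order:
(compaction, deploy): compaction overlaps deploy ✓
(demo, build): demo overlaps build ✓
(demo, compaction): demo overlaps compaction ✓
(demo, snapshot): demo overlaps snapshot ✓
(ingest, snapshot): ingest overlaps snapshot ✓
(interview, build): interview overlaps build ✓
(interview, compaction): interview overlaps compaction ✓
(interview, qa_pass): interview overlaps qa_pass ✓
(interview, snapshot): interview overlaps snapshot ✓
(onboarding, demo): onboarding overlaps demo ✓
(onboarding, ingest): onboarding overlaps ingest ✓
(onboarding, interview): onboarding overlaps interview ✓
(onboarding, snapshot): onboarding overlaps snapshot ✓
(onboarding, soundcheck): onboarding overlaps soundcheck ✓
(snapshot, build): snapshot overlaps build ✓
(snapshot, compaction): snapshot overlaps compaction ✓
(soundcheck, build): soundcheck overlaps build ✓
(soundcheck, compaction): soundcheck overlaps compaction ✓
(soundcheck, interview): soundcheck overlaps interview ✓
(soundcheck, snapshot): soundcheck overlaps snapshot ✓
Count: 20.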